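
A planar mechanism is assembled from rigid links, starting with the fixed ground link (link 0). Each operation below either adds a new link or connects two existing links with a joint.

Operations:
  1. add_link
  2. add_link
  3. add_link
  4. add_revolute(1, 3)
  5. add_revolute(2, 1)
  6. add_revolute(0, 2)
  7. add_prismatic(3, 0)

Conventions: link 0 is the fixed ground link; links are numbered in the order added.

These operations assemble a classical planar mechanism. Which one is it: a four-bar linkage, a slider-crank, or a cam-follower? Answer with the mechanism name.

links: 4 (incl. ground); joints: 3 revolute, 1 prismatic, 0 higher (cam) pair, forming one closed loop
4 links, 3 revolutes + 1 prismatic in one loop → slider-crank

slider-crank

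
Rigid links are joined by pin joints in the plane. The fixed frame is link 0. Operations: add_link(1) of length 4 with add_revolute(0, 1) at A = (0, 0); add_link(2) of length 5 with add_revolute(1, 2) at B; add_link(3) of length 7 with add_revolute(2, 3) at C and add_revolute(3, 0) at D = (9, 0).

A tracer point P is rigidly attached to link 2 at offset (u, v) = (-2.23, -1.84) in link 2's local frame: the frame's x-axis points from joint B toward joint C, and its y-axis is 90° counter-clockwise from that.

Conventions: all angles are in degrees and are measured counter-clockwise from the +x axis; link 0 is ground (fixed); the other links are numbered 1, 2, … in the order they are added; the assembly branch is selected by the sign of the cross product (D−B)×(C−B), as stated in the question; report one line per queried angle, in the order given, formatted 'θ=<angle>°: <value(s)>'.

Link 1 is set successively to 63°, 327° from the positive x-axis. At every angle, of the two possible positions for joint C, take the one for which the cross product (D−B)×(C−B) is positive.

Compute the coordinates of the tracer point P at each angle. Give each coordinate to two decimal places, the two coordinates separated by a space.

A=(0,0), D=(9.00,0)
θ=63°: B = A + 4.00·(cos63°, sin63°) = (1.8160, 3.5640)
θ=63°: |BD| = 8.0195
θ=63°: circle(B,5.00) ∩ circle(D,7.00): a=2.5134, h=4.3224
θ=63°:   candidates: C₊=(5.9885,6.3191) cross=34.663; C₋=(2.1466,-1.4250) cross=-34.663
θ=63°:   branch + wants cross > 0 → take C=(5.9885,6.3191) (cross=34.663)
θ=63°: ex = (C−B)/|BC| = (0.8345,0.5510); ey = (-0.5510,0.8345)
θ=63°: P = B + -2.23·ex + -1.84·ey = (0.9689,0.7998)
θ=327°: B = A + 4.00·(cos327°, sin327°) = (3.3547, -2.1786)
θ=327°: |BD| = 6.0511
θ=327°: circle(B,5.00) ∩ circle(D,7.00): a=1.0424, h=4.8901
θ=327°:   candidates: C₊=(2.5666,2.7590) cross=29.591; C₋=(6.0878,-6.3655) cross=-29.591
θ=327°:   branch + wants cross > 0 → take C=(2.5666,2.7590) (cross=29.591)
θ=327°: ex = (C−B)/|BC| = (-0.1576,0.9875); ey = (-0.9875,-0.1576)
θ=327°: P = B + -2.23·ex + -1.84·ey = (5.5232,-4.0907)

θ=63°: 0.97 0.80
θ=327°: 5.52 -4.09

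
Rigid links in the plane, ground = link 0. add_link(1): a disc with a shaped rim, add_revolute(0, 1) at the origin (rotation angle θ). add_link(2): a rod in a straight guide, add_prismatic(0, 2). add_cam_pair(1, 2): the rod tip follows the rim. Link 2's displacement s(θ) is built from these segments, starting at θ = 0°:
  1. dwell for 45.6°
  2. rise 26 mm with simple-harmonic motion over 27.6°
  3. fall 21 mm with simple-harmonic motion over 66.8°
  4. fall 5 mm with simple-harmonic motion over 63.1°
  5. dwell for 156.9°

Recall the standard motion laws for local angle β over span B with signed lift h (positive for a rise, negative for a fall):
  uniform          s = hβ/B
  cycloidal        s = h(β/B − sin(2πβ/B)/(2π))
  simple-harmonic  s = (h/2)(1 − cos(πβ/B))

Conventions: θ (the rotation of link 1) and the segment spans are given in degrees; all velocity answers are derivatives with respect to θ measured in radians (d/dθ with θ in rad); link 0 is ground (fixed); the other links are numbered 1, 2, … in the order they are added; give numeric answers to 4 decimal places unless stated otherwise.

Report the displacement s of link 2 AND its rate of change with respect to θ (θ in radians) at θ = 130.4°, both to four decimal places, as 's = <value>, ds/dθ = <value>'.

segment 1 (0° to 45.6°, dwell): s unchanged at 0.0000
segment 2 (45.6° to 73.2°, simple-harmonic, h = 26) is passed completely: s = 0.0000 + (26) = 26.0000
θ = 130.4° falls in segment 3 (73.2° to 140°, simple-harmonic, h = -21): β = 130.4 − 73.2 = 57.2°, B = 66.8°; Δs = -21/2·(1 − cos(π·0.8563)) = -19.9479; s = 26.0000 − 19.9479 = 6.0521
velocity in seg [73.2°–140°] (simple-harmonic), θ in radians: β = 57.2° = 0.9983 rad, B = 66.8° = 1.1659 rad; ds/dθ = (πh/(2B)) sin(πβ/B) = (π·(-21)/(2·1.1659)) sin(π·0.8563) = -12.344514 mm/rad

s = 6.0521, ds/dθ = -12.3445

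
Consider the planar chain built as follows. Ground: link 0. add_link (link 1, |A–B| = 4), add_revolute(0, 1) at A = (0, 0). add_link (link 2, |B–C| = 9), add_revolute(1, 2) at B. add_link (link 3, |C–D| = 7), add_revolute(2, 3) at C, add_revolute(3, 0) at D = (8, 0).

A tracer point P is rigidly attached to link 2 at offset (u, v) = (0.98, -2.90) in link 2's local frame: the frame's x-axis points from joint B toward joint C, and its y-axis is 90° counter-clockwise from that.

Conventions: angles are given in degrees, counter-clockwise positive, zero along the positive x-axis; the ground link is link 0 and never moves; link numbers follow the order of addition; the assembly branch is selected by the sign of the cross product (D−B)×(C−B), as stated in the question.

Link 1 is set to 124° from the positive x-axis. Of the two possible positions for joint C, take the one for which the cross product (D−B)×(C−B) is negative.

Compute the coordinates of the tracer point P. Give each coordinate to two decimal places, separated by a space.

A=(0,0), D=(8.00,0)
B = A + 4.00·(cos124°, sin124°) = (-2.2368, 3.3162)
|BD| = 10.7605
circle(B,9.00) ∩ circle(D,7.00): a=6.8672, h=5.8174
  candidates: C₊=(6.0890,6.7341) cross=62.598; C₋=(2.5034,-4.3344) cross=-62.598
  branch - wants cross < 0 → take C=(2.5034,-4.3344) (cross=-62.598)
ex = (C−B)/|BC| = (0.5267,-0.8501); ey = (0.8501,0.5267)
P = B + 0.98·ex + -2.90·ey = (-4.1858,0.9557)

-4.19 0.96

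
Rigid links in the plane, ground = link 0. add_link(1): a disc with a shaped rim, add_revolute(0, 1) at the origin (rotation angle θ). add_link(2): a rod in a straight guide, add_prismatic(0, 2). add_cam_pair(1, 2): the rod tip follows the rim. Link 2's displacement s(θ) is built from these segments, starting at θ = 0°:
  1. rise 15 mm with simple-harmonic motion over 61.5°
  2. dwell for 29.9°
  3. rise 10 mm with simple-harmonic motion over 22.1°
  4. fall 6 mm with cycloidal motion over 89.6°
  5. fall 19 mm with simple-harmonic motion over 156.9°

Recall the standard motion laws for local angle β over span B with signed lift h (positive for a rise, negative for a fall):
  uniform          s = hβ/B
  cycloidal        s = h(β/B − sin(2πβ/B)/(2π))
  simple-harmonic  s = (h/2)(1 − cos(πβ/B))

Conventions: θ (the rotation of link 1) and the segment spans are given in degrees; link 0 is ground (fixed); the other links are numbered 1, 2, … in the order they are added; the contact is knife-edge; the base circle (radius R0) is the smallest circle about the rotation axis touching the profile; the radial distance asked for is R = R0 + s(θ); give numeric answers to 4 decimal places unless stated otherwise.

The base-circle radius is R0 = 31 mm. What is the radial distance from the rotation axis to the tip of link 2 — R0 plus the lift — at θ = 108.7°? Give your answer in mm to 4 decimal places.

segment 1 (0° to 61.5°, simple-harmonic, h = 15) is passed completely: s = 0.0000 + (15) = 15.0000
segment 2 (61.5° to 91.4°, dwell): s unchanged at 15.0000
θ = 108.7° falls in segment 3 (91.4° to 113.5°, simple-harmonic, h = 10): β = 108.7 − 91.4 = 17.3°, B = 22.1°; Δs = 10/2·(1 − cos(π·0.7828)) = 8.8805; s = 15.0000 + 8.8805 = 23.8805
R = R0 + s = 31 + 23.8805 = 54.8805

54.8805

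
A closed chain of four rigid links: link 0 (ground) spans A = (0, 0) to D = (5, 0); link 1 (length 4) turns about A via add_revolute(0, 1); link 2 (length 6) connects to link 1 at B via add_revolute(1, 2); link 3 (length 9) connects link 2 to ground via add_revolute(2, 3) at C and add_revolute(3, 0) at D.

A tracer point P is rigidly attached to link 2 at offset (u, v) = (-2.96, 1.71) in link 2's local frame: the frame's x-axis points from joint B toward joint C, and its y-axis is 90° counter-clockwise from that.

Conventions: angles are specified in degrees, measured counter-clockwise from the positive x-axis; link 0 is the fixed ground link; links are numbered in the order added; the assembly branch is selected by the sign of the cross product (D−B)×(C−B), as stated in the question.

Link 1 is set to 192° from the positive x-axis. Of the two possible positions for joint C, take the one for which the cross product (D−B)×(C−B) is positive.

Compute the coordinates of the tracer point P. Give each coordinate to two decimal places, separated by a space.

A=(0,0), D=(5.00,0)
B = A + 4.00·(cos192°, sin192°) = (-3.9126, -0.8316)
|BD| = 8.9513
circle(B,6.00) ∩ circle(D,9.00): a=1.9621, h=5.6701
  candidates: C₊=(-2.4858,4.9962) cross=50.755; C₋=(-1.4322,-6.2950) cross=-50.755
  branch + wants cross > 0 → take C=(-2.4858,4.9962) (cross=50.755)
ex = (C−B)/|BC| = (0.2378,0.9713); ey = (-0.9713,0.2378)
P = B + -2.96·ex + 1.71·ey = (-6.2774,-3.3001)

-6.28 -3.30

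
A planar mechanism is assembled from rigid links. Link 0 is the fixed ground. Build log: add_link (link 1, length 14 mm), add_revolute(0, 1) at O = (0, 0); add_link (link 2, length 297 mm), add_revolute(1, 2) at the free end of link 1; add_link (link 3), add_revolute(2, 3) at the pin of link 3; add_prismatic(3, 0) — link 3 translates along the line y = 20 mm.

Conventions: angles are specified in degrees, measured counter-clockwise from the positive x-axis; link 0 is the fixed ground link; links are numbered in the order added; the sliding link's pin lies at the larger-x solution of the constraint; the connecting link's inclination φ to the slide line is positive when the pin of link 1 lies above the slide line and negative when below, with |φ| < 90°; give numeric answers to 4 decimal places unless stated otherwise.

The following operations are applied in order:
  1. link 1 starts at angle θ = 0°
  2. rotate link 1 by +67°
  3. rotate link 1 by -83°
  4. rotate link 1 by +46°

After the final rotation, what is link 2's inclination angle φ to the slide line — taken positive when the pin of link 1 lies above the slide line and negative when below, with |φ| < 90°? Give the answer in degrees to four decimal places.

geometry: r = 14 mm, L = 297 mm, e = 20 mm; θ starts at 0°
rotate link 1 by +67°: θ ← 0° +67° = 67°
rotate link 1 by -83°: θ ← 67° -83° = -16°
rotate link 1 by +46°: θ ← -16° +46° = 30°
h = r sin θ − e = 7.000000 − 20 = -13.000000
sin φ = h / L = -13.000000 / 297 = -0.04377104
φ = arcsin(-0.04377104) = -2.508698°

-2.5087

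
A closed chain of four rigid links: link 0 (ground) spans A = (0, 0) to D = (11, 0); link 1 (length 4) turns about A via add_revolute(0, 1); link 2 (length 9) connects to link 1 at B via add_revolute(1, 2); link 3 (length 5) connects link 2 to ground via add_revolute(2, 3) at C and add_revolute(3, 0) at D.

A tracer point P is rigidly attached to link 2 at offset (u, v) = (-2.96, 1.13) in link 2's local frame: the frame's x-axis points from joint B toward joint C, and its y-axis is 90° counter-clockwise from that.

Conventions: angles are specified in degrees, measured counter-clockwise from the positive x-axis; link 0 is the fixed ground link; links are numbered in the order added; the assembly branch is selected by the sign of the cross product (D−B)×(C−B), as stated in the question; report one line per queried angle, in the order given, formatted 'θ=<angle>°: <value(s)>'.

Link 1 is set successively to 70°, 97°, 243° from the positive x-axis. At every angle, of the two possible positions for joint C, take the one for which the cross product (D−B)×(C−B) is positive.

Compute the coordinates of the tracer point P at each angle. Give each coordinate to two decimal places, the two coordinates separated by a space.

A=(0,0), D=(11.00,0)
θ=70°: B = A + 4.00·(cos70°, sin70°) = (1.3681, 3.7588)
θ=70°: |BD| = 10.3394
θ=70°: circle(B,9.00) ∩ circle(D,5.00): a=7.8778, h=4.3521
θ=70°:   candidates: C₊=(10.2890,4.9492) cross=44.998; C₋=(7.1247,-3.1594) cross=-44.998
θ=70°:   branch + wants cross > 0 → take C=(10.2890,4.9492) (cross=44.998)
θ=70°: ex = (C−B)/|BC| = (0.9912,0.1323); ey = (-0.1323,0.9912)
θ=70°: P = B + -2.96·ex + 1.13·ey = (-1.7154,4.4873)
θ=97°: B = A + 4.00·(cos97°, sin97°) = (-0.4875, 3.9702)
θ=97°: |BD| = 12.1542
θ=97°: circle(B,9.00) ∩ circle(D,5.00): a=8.3808, h=3.2805
θ=97°:   candidates: C₊=(8.5052,4.3331) cross=39.872; C₋=(6.3620,-1.8680) cross=-39.872
θ=97°:   branch + wants cross > 0 → take C=(8.5052,4.3331) (cross=39.872)
θ=97°: ex = (C−B)/|BC| = (0.9992,0.0403); ey = (-0.0403,0.9992)
θ=97°: P = B + -2.96·ex + 1.13·ey = (-3.4906,4.9799)
θ=243°: B = A + 4.00·(cos243°, sin243°) = (-1.8160, -3.5640)
θ=243°: |BD| = 13.3023
θ=243°: circle(B,9.00) ∩ circle(D,5.00): a=8.7560, h=2.0813
θ=243°:   candidates: C₊=(6.0623,0.7871) cross=27.685; C₋=(7.1776,-3.2232) cross=-27.685
θ=243°:   branch + wants cross > 0 → take C=(6.0623,0.7871) (cross=27.685)
θ=243°: ex = (C−B)/|BC| = (0.8754,0.4835); ey = (-0.4835,0.8754)
θ=243°: P = B + -2.96·ex + 1.13·ey = (-4.9534,-4.0059)

θ=70°: -1.72 4.49
θ=97°: -3.49 4.98
θ=243°: -4.95 -4.01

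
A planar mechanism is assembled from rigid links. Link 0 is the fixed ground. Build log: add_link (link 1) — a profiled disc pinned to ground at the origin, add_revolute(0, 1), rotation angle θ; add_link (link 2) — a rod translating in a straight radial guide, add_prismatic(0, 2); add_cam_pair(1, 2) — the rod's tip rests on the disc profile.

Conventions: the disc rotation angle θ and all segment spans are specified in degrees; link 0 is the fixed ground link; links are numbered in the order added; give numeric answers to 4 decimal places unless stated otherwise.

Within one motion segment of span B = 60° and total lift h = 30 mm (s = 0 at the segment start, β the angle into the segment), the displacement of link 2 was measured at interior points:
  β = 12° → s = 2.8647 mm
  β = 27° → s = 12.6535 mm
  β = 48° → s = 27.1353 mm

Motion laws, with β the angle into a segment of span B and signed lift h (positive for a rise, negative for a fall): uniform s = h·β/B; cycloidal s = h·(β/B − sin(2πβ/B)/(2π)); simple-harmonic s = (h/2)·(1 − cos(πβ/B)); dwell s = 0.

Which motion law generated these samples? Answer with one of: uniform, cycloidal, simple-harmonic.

candidates at β/B = r: uniform s = h·r (linear in β); cycloidal s = h·(r − sin(2πr)/(2π)); simple-harmonic s = (h/2)(1 − cos(πr))
β=12°: printed 2.8647 | uniform 6.0000, cycloidal 1.4590, simple-harmonic 2.8647
β=27°: printed 12.6535 | uniform 13.5000, cycloidal 12.0246, simple-harmonic 12.6535
β=48°: printed 27.1353 | uniform 24.0000, cycloidal 28.5410, simple-harmonic 27.1353
only one law matches every sample → simple-harmonic

simple-harmonic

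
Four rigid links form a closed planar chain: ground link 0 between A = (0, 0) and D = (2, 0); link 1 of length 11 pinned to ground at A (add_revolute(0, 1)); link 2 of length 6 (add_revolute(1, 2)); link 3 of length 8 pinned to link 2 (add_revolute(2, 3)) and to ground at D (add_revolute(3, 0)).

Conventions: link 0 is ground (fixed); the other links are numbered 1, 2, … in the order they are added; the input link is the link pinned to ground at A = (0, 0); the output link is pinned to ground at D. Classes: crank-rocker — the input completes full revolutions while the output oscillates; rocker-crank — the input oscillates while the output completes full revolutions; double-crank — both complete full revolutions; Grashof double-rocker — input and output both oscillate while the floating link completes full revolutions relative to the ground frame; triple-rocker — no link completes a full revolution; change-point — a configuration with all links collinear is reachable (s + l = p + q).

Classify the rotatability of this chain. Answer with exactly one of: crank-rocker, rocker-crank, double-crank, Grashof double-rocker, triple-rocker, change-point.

lengths: ground=2, input=11, coupler=6, output=8
sorted: s=2 (shortest), l=11 (longest), p+q=14
s + l = 13 vs p + q = 14
s + l < p + q (Grashof) with shortest = ground link → double-crank

double-crank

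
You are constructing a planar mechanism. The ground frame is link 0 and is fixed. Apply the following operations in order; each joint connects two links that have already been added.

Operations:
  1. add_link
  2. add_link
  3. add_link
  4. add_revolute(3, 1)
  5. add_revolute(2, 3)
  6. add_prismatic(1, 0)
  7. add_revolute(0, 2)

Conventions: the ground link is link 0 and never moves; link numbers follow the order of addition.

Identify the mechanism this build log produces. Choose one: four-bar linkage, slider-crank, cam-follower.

links: 4 (incl. ground); joints: 3 revolute, 1 prismatic, 0 higher (cam) pair, forming one closed loop
4 links, 3 revolutes + 1 prismatic in one loop → slider-crank

slider-crank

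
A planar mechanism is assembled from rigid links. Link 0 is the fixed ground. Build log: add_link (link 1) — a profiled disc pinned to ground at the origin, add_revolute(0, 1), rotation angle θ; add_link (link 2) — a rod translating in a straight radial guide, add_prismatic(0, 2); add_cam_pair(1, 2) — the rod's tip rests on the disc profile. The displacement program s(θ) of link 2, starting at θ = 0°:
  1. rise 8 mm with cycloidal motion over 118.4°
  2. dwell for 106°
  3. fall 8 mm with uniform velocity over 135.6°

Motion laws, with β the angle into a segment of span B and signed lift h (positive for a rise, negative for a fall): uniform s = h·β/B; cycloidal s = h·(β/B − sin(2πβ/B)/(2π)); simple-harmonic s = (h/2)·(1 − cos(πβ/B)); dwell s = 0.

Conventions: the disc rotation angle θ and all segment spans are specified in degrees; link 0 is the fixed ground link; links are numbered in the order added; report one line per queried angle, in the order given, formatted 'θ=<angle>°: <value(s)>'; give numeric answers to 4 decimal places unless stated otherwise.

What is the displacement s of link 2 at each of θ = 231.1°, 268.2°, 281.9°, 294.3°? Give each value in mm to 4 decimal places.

seg 1 [0°–118.4°] cycloidal, h=8: full span → s += 8 → s = 8.0000
seg 2 [118.4°–224.4°] dwell: s stays 8.0000
seg 3 [224.4°–360°] uniform, h=-8: θ=231.1° here. β=6.7, B=135.6. -8·6.7/135.6 = -0.3953 → s = 7.6047
seg 3 [224.4°–360°] uniform, h=-8: θ=268.2° here. β=43.8, B=135.6. -8·43.8/135.6 = -2.5841 → s = 5.4159
seg 3 [224.4°–360°] uniform, h=-8: θ=281.9° here. β=57.5, B=135.6. -8·57.5/135.6 = -3.3923 → s = 4.6077
seg 3 [224.4°–360°] uniform, h=-8: θ=294.3° here. β=69.9, B=135.6. -8·69.9/135.6 = -4.1239 → s = 3.8761

θ=231.1°: 7.6047
θ=268.2°: 5.4159
θ=281.9°: 4.6077
θ=294.3°: 3.8761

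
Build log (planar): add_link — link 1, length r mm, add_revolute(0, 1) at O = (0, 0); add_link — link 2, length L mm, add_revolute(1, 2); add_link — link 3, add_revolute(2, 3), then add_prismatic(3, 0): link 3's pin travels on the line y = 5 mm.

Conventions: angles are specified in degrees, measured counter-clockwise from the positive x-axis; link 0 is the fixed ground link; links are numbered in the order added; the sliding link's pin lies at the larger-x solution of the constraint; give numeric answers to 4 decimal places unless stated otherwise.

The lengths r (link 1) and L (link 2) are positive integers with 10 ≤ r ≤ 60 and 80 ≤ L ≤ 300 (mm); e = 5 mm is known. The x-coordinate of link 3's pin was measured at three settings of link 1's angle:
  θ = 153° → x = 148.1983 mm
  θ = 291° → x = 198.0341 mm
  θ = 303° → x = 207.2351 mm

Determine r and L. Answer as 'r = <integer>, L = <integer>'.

constraint per measurement: (x − r cos θ)² + (r sin θ − e)² = L²
subtracting the θ₁ and θ₂ equations cancels the r² and L² terms:
r = (x₁² − x₂²) / (2[(x₁cos θ₁ + e sin θ₁) − (x₂cos θ₂ + e sin θ₂)]) = 44.0000 → r = 44
L² = (x₁ − r cos θ₁)² + (r sin θ₁ − e)² = 35343.9977 → L = 188.0000 → L = 188
check at θ₃=303°: x = 207.2351 (printed 207.2351) ✓

r = 44, L = 188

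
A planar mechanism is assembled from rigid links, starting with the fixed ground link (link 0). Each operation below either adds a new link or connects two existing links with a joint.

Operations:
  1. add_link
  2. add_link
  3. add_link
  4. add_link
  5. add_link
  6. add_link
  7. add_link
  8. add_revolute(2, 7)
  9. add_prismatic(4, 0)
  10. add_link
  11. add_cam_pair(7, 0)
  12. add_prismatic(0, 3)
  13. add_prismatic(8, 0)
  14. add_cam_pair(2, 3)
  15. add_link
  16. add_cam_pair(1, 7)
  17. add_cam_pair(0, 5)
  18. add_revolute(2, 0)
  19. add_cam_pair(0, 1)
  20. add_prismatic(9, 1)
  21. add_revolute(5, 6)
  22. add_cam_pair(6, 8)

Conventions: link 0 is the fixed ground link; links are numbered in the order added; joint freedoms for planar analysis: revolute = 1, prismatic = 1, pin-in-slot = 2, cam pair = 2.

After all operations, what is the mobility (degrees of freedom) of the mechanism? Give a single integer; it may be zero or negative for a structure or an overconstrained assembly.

(L,J1,J2)=(1,0,0); link0 fixed
link1: (2,0,0)
link2: (3,0,0)
link3: (4,0,0)
link4: (5,0,0)
link5: (6,0,0)
link6: (7,0,0)
link7: (8,0,0)
R 2-7 [J1]: (8,1,0)
P 4-0 [J1]: (8,2,0)
link8: (9,2,0)
C 7-0 [J2]: (9,2,1)
P 0-3 [J1]: (9,3,1)
P 8-0 [J1]: (9,4,1)
C 2-3 [J2]: (9,4,2)
link9: (10,4,2)
C 1-7 [J2]: (10,4,3)
C 0-5 [J2]: (10,4,4)
R 2-0 [J1]: (10,5,4)
C 0-1 [J2]: (10,5,5)
P 9-1 [J1]: (10,6,5)
R 5-6 [J1]: (10,7,5)
C 6-8 [J2]: (10,7,6)
Grübler: 3·9 − 2·7 − 6 = 7

M = 7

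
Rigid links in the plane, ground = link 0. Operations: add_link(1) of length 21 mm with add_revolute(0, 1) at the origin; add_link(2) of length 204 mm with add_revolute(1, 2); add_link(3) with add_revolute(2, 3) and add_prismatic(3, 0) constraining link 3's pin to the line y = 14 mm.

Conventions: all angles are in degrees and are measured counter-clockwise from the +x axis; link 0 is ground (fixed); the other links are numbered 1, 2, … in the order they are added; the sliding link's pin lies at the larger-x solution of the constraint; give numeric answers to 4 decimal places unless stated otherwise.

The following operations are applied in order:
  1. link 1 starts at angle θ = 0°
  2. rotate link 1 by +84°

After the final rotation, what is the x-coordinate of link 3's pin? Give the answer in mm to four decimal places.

geometry: r = 21 mm, L = 204 mm, e = 14 mm; θ starts at 0°
rotate link 1 by +84°: θ ← 0° +84° = 84°
crank pin P = (r cos θ, r sin θ) = (2.195098, 20.884960)
h = r sin θ − e = 20.884960 − 14 = 6.884960
x = r cos θ + √(L² − h²) = 2.195098 + 203.883784 = 206.078882

206.0789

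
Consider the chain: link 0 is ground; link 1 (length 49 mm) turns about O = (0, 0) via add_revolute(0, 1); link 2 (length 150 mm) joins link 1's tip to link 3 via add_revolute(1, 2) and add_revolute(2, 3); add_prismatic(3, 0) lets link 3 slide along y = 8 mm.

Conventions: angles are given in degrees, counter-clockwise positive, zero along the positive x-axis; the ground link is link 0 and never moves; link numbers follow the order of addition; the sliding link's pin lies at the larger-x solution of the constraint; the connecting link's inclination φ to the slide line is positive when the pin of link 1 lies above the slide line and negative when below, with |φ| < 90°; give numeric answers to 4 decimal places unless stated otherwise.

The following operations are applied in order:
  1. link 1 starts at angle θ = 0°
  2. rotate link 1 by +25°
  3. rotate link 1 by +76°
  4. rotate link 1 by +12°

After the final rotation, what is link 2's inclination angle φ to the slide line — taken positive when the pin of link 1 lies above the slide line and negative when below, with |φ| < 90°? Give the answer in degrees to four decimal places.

geometry: r = 49 mm, L = 150 mm, e = 8 mm; θ starts at 0°
rotate link 1 by +25°: θ ← 0° +25° = 25°
rotate link 1 by +76°: θ ← 25° +76° = 101°
rotate link 1 by +12°: θ ← 101° +12° = 113°
h = r sin θ − e = 45.104738 − 8 = 37.104738
sin φ = h / L = 37.104738 / 150 = 0.24736492
φ = arcsin(0.24736492) = 14.321636°

14.3216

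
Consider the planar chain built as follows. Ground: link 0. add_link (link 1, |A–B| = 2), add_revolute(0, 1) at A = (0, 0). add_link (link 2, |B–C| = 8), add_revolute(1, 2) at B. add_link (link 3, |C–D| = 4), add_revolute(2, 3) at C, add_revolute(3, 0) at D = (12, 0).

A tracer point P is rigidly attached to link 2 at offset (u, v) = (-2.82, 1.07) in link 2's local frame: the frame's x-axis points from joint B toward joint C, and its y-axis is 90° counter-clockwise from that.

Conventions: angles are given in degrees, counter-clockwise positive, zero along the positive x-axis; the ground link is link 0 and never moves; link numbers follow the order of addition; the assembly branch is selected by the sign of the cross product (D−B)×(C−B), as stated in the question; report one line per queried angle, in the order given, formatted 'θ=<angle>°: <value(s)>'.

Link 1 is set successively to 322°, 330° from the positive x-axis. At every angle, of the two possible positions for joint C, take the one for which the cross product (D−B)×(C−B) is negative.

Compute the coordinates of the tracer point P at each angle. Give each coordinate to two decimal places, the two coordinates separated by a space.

A=(0,0), D=(12.00,0)
θ=322°: B = A + 2.00·(cos322°, sin322°) = (1.5760, -1.2313)
θ=322°: |BD| = 10.4965
θ=322°: circle(B,8.00) ∩ circle(D,4.00): a=7.5347, h=2.6885
θ=322°:   candidates: C₊=(8.7433,2.3225) cross=28.220; C₋=(9.3741,-3.0174) cross=-28.220
θ=322°:   branch - wants cross < 0 → take C=(9.3741,-3.0174) (cross=-28.220)
θ=322°: ex = (C−B)/|BC| = (0.9748,-0.2233); ey = (0.2233,0.9748)
θ=322°: P = B + -2.82·ex + 1.07·ey = (-0.9339,0.4413)
θ=330°: B = A + 2.00·(cos330°, sin330°) = (1.7321, -1.0000)
θ=330°: |BD| = 10.3165
θ=330°: circle(B,8.00) ∩ circle(D,4.00): a=7.4846, h=2.8249
θ=330°:   candidates: C₊=(8.9076,2.5371) cross=29.144; C₋=(9.4553,-3.0861) cross=-29.144
θ=330°:   branch - wants cross < 0 → take C=(9.4553,-3.0861) (cross=-29.144)
θ=330°: ex = (C−B)/|BC| = (0.9654,-0.2608); ey = (0.2608,0.9654)
θ=330°: P = B + -2.82·ex + 1.07·ey = (-0.7114,0.7683)

θ=322°: -0.93 0.44
θ=330°: -0.71 0.77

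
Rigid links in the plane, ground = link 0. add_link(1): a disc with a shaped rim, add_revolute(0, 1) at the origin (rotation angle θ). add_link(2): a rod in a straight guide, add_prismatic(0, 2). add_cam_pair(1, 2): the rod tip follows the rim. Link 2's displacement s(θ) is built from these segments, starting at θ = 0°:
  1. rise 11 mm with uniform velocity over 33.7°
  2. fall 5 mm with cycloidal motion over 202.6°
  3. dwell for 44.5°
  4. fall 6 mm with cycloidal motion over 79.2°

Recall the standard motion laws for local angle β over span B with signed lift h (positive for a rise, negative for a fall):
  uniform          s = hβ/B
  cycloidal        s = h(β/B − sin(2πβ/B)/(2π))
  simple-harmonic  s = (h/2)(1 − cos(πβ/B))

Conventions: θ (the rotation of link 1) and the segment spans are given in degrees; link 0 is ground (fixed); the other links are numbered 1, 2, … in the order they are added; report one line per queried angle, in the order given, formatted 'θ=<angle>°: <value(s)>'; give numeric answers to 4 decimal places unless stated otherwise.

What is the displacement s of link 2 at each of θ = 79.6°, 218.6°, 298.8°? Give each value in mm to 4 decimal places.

segment 1 (0° to 33.7°, uniform, h = 11) is passed completely: s = 0.0000 + (11) = 11.0000
θ = 79.6° falls in segment 2 (33.7° to 236.3°, cycloidal, h = -5): β = 79.6 − 33.7 = 45.9°, B = 202.6°; Δs = -5·(0.2266 − sin(2π·0.2266)/(2π)) = -0.3456; s = 11.0000 − 0.3456 = 10.6544
θ = 218.6° falls in segment 2 (33.7° to 236.3°, cycloidal, h = -5): β = 218.6 − 33.7 = 184.9°, B = 202.6°; Δs = -5·(0.9126 − sin(2π·0.9126)/(2π)) = -4.9784; s = 11.0000 − 4.9784 = 6.0216
segment 2 (33.7° to 236.3°, cycloidal, h = -5) is passed completely: s = 11.0000 + (-5) = 6.0000
segment 3 (236.3° to 280.8°, dwell): s unchanged at 6.0000
θ = 298.8° falls in segment 4 (280.8° to 360°, cycloidal, h = -6): β = 298.8 − 280.8 = 18°, B = 79.2°; Δs = -6·(0.2273 − sin(2π·0.2273)/(2π)) = -0.4184; s = 6.0000 − 0.4184 = 5.5816

θ=79.6°: 10.6544
θ=218.6°: 6.0216
θ=298.8°: 5.5816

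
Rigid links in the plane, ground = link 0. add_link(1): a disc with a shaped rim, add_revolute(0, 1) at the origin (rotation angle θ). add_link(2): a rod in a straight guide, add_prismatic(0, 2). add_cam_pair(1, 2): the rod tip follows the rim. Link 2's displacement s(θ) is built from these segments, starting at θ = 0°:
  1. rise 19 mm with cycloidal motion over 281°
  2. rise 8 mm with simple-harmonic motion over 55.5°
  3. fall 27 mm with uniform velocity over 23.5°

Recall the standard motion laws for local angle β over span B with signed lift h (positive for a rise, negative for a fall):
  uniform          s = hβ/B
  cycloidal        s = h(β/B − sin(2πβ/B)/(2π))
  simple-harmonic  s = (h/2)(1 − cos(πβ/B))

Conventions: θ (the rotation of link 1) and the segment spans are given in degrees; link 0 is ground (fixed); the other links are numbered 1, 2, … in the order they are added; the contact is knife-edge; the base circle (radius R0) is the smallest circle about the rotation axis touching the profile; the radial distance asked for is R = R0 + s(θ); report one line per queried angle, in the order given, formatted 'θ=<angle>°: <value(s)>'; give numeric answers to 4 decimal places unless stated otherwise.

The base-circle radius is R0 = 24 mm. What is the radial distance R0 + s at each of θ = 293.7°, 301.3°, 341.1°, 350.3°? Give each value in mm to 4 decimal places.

segment 1 (0° to 281°, cycloidal, h = 19) is passed completely: s = 0.0000 + (19) = 19.0000
θ = 293.7° falls in segment 2 (281° to 336.5°, simple-harmonic, h = 8): β = 293.7 − 281 = 12.7°, B = 55.5°; Δs = 8/2·(1 − cos(π·0.2288)) = 0.9898; s = 19.0000 + 0.9898 = 19.9898
θ = 301.3° falls in segment 2 (281° to 336.5°, simple-harmonic, h = 8): β = 301.3 − 281 = 20.3°, B = 55.5°; Δs = 8/2·(1 − cos(π·0.3658)) = 2.3627; s = 19.0000 + 2.3627 = 21.3627
segment 2 (281° to 336.5°, simple-harmonic, h = 8) is passed completely: s = 19.0000 + (8) = 27.0000
θ = 341.1° falls in segment 3 (336.5° to 360°, uniform, h = -27): β = 341.1 − 336.5 = 4.6°, B = 23.5°; Δs = -27·4.6/23.5 = -5.2851; s = 27.0000 − 5.2851 = 21.7149
θ = 350.3° falls in segment 3 (336.5° to 360°, uniform, h = -27): β = 350.3 − 336.5 = 13.8°, B = 23.5°; Δs = -27·13.8/23.5 = -15.8553; s = 27.0000 − 15.8553 = 11.1447
θ=293.7°: R = R0 + s = 24 + 19.9898 = 43.9898
θ=301.3°: R = R0 + s = 24 + 21.3627 = 45.3627
θ=341.1°: R = R0 + s = 24 + 21.7149 = 45.7149
θ=350.3°: R = R0 + s = 24 + 11.1447 = 35.1447

θ=293.7°: 43.9898
θ=301.3°: 45.3627
θ=341.1°: 45.7149
θ=350.3°: 35.1447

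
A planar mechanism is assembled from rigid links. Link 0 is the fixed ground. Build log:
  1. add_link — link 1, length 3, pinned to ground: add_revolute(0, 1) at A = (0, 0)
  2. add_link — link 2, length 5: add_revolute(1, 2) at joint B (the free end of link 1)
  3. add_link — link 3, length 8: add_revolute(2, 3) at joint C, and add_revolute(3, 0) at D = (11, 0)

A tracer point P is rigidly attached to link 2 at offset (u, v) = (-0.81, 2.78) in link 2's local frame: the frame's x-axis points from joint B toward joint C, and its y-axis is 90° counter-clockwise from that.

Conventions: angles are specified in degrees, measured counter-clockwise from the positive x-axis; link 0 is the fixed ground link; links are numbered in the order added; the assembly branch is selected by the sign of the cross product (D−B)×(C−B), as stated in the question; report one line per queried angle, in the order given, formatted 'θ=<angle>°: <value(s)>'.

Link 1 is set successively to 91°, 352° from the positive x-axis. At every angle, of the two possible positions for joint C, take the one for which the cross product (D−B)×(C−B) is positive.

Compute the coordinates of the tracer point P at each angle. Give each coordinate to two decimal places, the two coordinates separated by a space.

A=(0,0), D=(11.00,0)
θ=91°: B = A + 3.00·(cos91°, sin91°) = (-0.0524, 2.9995)
θ=91°: |BD| = 11.4522
θ=91°: circle(B,5.00) ∩ circle(D,8.00): a=4.0233, h=2.9686
θ=91°:   candidates: C₊=(4.6081,4.8107) cross=33.997; C₋=(3.0530,-0.9192) cross=-33.997
θ=91°:   branch + wants cross > 0 → take C=(4.6081,4.8107) (cross=33.997)
θ=91°: ex = (C−B)/|BC| = (0.9321,0.3622); ey = (-0.3622,0.9321)
θ=91°: P = B + -0.81·ex + 2.78·ey = (-1.8144,5.2973)
θ=352°: B = A + 3.00·(cos352°, sin352°) = (2.9708, -0.4175)
θ=352°: |BD| = 8.0400
θ=352°: circle(B,5.00) ∩ circle(D,8.00): a=1.5947, h=4.7389
θ=352°:   candidates: C₊=(4.3172,4.3978) cross=38.101; C₋=(4.8094,-5.0672) cross=-38.101
θ=352°:   branch + wants cross > 0 → take C=(4.3172,4.3978) (cross=38.101)
θ=352°: ex = (C−B)/|BC| = (0.2693,0.9631); ey = (-0.9631,0.2693)
θ=352°: P = B + -0.81·ex + 2.78·ey = (0.0754,-0.4490)

θ=91°: -1.81 5.30
θ=352°: 0.08 -0.45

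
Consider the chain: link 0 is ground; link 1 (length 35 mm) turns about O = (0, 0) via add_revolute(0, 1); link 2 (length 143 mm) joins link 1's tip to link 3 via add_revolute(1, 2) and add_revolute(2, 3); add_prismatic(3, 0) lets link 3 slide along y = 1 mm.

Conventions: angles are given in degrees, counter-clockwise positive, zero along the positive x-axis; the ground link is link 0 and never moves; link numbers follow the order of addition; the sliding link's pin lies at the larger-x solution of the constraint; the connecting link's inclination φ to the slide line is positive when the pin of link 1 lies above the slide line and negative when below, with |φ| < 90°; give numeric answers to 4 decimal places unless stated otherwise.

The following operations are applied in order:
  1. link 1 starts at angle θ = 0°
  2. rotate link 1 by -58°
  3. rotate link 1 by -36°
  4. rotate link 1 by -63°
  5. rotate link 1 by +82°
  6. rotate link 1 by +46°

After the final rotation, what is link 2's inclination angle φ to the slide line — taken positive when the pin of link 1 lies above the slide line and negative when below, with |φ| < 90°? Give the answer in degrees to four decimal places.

geometry: r = 35 mm, L = 143 mm, e = 1 mm; θ starts at 0°
rotate link 1 by -58°: θ ← 0° -58° = -58°
rotate link 1 by -36°: θ ← -58° -36° = -94°
rotate link 1 by -63°: θ ← -94° -63° = -157°
rotate link 1 by +82°: θ ← -157° +82° = -75°
rotate link 1 by +46°: θ ← -75° +46° = -29°
h = r sin θ − e = -16.968337 − 1 = -17.968337
sin φ = h / L = -17.968337 / 143 = -0.12565270
φ = arcsin(-0.12565270) = -7.218450°

-7.2185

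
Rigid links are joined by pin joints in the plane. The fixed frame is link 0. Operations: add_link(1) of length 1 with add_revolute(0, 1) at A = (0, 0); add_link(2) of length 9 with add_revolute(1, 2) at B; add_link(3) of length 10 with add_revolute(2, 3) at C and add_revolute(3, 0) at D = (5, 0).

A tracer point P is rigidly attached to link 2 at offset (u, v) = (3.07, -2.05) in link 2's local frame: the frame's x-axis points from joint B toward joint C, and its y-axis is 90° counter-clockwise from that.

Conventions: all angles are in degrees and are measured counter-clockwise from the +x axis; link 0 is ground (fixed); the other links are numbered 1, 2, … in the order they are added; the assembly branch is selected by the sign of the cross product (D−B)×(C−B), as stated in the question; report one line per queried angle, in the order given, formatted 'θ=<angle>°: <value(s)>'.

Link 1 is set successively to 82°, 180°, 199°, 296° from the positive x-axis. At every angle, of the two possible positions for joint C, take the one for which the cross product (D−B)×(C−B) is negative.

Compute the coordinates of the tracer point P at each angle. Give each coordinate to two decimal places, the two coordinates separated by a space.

A=(0,0), D=(5.00,0)
θ=82°: B = A + 1.00·(cos82°, sin82°) = (0.1392, 0.9903)
θ=82°: |BD| = 4.9607
θ=82°: circle(B,9.00) ∩ circle(D,10.00): a=0.5653, h=8.9822
θ=82°:   candidates: C₊=(2.4861,9.6789) cross=44.558; C₋=(-1.1000,-7.9240) cross=-44.558
θ=82°:   branch - wants cross < 0 → take C=(-1.1000,-7.9240) (cross=-44.558)
θ=82°: ex = (C−B)/|BC| = (-0.1377,-0.9905); ey = (0.9905,-0.1377)
θ=82°: P = B + 3.07·ex + -2.05·ey = (-2.3140,-1.7682)
θ=180°: B = A + 1.00·(cos180°, sin180°) = (-1.0000, 0.0000)
θ=180°: |BD| = 6.0000
θ=180°: circle(B,9.00) ∩ circle(D,10.00): a=1.4167, h=8.8878
θ=180°:   candidates: C₊=(0.4167,8.8878) cross=53.327; C₋=(0.4167,-8.8878) cross=-53.327
θ=180°:   branch - wants cross < 0 → take C=(0.4167,-8.8878) (cross=-53.327)
θ=180°: ex = (C−B)/|BC| = (0.1574,-0.9875); ey = (0.9875,0.1574)
θ=180°: P = B + 3.07·ex + -2.05·ey = (-2.5412,-3.3544)
θ=199°: B = A + 1.00·(cos199°, sin199°) = (-0.9455, -0.3256)
θ=199°: |BD| = 5.9544
θ=199°: circle(B,9.00) ∩ circle(D,10.00): a=1.3818, h=8.8933
θ=199°:   candidates: C₊=(-0.0521,8.6300) cross=52.954; C₋=(0.9204,-9.1300) cross=-52.954
θ=199°:   branch - wants cross < 0 → take C=(0.9204,-9.1300) (cross=-52.954)
θ=199°: ex = (C−B)/|BC| = (0.2073,-0.9783); ey = (0.9783,0.2073)
θ=199°: P = B + 3.07·ex + -2.05·ey = (-2.3145,-3.7539)
θ=296°: B = A + 1.00·(cos296°, sin296°) = (0.4384, -0.8988)
θ=296°: |BD| = 4.6493
θ=296°: circle(B,9.00) ∩ circle(D,10.00): a=0.2814, h=8.9956
θ=296°:   candidates: C₊=(-1.0246,7.9815) cross=41.824; C₋=(2.4534,-9.6703) cross=-41.824
θ=296°:   branch - wants cross < 0 → take C=(2.4534,-9.6703) (cross=-41.824)
θ=296°: ex = (C−B)/|BC| = (0.2239,-0.9746); ey = (0.9746,0.2239)
θ=296°: P = B + 3.07·ex + -2.05·ey = (-0.8722,-4.3498)

θ=82°: -2.31 -1.77
θ=180°: -2.54 -3.35
θ=199°: -2.31 -3.75
θ=296°: -0.87 -4.35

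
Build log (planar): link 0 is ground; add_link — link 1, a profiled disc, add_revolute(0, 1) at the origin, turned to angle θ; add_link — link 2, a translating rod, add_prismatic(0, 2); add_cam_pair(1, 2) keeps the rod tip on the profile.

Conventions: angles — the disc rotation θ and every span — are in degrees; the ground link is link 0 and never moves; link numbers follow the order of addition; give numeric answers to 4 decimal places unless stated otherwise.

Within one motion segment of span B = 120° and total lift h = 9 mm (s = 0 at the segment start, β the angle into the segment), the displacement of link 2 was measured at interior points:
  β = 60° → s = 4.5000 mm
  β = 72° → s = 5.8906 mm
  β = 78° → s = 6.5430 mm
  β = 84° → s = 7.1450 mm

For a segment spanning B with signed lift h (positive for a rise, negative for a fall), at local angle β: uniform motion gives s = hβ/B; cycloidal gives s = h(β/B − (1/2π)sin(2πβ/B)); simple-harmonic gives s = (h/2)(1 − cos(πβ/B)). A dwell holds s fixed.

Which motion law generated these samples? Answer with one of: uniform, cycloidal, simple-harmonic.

candidates at β/B = r: uniform s = h·r (linear in β); cycloidal s = h·(r − sin(2πr)/(2π)); simple-harmonic s = (h/2)(1 − cos(πr))
β=60°: printed 4.5000 | uniform 4.5000, cycloidal 4.5000, simple-harmonic 4.5000
β=72°: printed 5.8906 | uniform 5.4000, cycloidal 6.2419, simple-harmonic 5.8906
β=78°: printed 6.5430 | uniform 5.8500, cycloidal 7.0088, simple-harmonic 6.5430
β=84°: printed 7.1450 | uniform 6.3000, cycloidal 7.6623, simple-harmonic 7.1450
only one law matches every sample → simple-harmonic

simple-harmonic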